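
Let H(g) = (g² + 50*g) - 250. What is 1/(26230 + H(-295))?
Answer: 1/98255 ≈ 1.0178e-5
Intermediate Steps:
H(g) = -250 + g² + 50*g
1/(26230 + H(-295)) = 1/(26230 + (-250 + (-295)² + 50*(-295))) = 1/(26230 + (-250 + 87025 - 14750)) = 1/(26230 + 72025) = 1/98255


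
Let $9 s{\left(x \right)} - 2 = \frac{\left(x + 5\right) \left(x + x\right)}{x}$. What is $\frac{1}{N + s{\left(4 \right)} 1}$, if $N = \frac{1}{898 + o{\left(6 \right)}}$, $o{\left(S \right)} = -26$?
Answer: $\frac{7848}{17449} \approx 0.44977$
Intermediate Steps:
$s{\left(x \right)} = \frac{4}{3} + \frac{2 x}{9}$ ($s{\left(x \right)} = \frac{2}{9} + \frac{\left(x + 5\right) \left(x + x\right) \frac{1}{x}}{9} = \frac{2}{9} + \frac{\left(5 + x\right) 2 x \frac{1}{x}}{9} = \frac{2}{9} + \frac{2 x \left(5 + x\right) \frac{1}{x}}{9} = \frac{2}{9} + \frac{10 + 2 x}{9} = \frac{2}{9} + \left(\frac{10}{9} + \frac{2 x}{9}\right) = \frac{4}{3} + \frac{2 x}{9}$)
$N = \frac{1}{872}$ ($N = \frac{1}{898 - 26} = \frac{1}{872} \approx 0.0011468$)
$\frac{1}{N + s{\left(4 \right)} 1} = \frac{1}{\frac{1}{872} + \left(\frac{4}{3} + \frac{2}{9} \cdot 4\right) 1} = \frac{1}{\frac{1}{872} + \left(\frac{4}{3} + \frac{8}{9}\right) 1} = \frac{1}{\frac{1}{872} + \frac{20}{9} \cdot 1} = \frac{1}{\frac{1}{872} + \frac{20}{9}} = \frac{1}{\frac{17449}{7848}} = \frac{7848}{17449}$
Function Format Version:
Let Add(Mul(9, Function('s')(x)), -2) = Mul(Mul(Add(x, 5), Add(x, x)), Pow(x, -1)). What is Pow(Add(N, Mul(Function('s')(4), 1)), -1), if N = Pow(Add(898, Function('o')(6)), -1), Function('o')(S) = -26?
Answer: Rational(7848, 17449) ≈ 0.44977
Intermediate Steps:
Function('s')(x) = Add(Rational(4, 3), Mul(Rational(2, 9), x)) (Function('s')(x) = Add(Rational(2, 9), Mul(Rational(1, 9), Mul(Mul(Add(x, 5), Add(x, x)), Pow(x, -1)))) = Add(Rational(2, 9), Mul(Rational(1, 9), Mul(Mul(Add(5, x), Mul(2, x)), Pow(x, -1)))) = Add(Rational(2, 9), Mul(Rational(1, 9), Mul(Mul(2, x, Add(5, x)), Pow(x, -1)))) = Add(Rational(2, 9), Mul(Rational(1, 9), Add(10, Mul(2, x)))) = Add(Rational(2, 9), Add(Rational(10, 9), Mul(Rational(2, 9), x))) = Add(Rational(4, 3), Mul(Rational(2, 9), x)))
N = Rational(1, 872) (N = Pow(Add(898, -26), -1) = Pow(872, -1) = Rational(1, 872) ≈ 0.0011468)
Pow(Add(N, Mul(Function('s')(4), 1)), -1) = Pow(Add(Rational(1, 872), Mul(Add(Rational(4, 3), Mul(Rational(2, 9), 4)), 1)), -1) = Pow(Add(Rational(1, 872), Mul(Add(Rational(4, 3), Rational(8, 9)), 1)), -1) = Pow(Add(Rational(1, 872), Mul(Rational(20, 9), 1)), -1) = Pow(Add(Rational(1, 872), Rational(20, 9)), -1) = Pow(Rational(17449, 7848), -1) = Rational(7848, 17449)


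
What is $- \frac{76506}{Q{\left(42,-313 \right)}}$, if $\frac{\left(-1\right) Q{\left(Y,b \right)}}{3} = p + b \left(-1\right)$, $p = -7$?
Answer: $\frac{12751}{153} \approx 83.34$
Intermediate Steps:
$Q{\left(Y,b \right)} = 21 + 3 b$ ($Q{\left(Y,b \right)} = - 3 \left(-7 + b \left(-1\right)\right) = - 3 \left(-7 - b\right) = 21 + 3 b$)
$- \frac{76506}{Q{\left(42,-313 \right)}} = - \frac{76506}{21 + 3 \left(-313\right)} = - \frac{76506}{21 - 939} = - \frac{76506}{-918} = \left(-76506\right) \left(- \frac{1}{918}\right) = \frac{12751}{153}$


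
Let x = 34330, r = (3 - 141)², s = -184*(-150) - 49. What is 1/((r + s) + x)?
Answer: 1/80925 ≈ 1.2357e-5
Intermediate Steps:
s = 27551 (s = 27600 - 49 = 27551)
r = 19044 (r = (-138)² = 19044)
1/((r + s) + x) = 1/((19044 + 27551) + 34330) = 1/(46595 + 34330) = 1/80925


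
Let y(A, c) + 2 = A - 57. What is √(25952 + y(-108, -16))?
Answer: 3*√2865 ≈ 160.58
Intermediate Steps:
y(A, c) = -59 + A (y(A, c) = -2 + (A - 57) = -2 + (-57 + A) = -59 + A)
√(25952 + y(-108, -16)) = √(25952 + (-59 - 108)) = √(25952 - 167) = √25785 = 3*√2865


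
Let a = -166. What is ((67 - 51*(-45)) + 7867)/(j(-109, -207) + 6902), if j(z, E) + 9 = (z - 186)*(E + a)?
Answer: 10229/116928 ≈ 0.087481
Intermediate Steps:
j(z, E) = -9 + (-186 + z)*(-166 + E) (j(z, E) = -9 + (z - 186)*(E - 166) = -9 + (-186 + z)*(-166 + E))
((67 - 51*(-45)) + 7867)/(j(-109, -207) + 6902) = ((67 - 51*(-45)) + 7867)/((30867 - 186*(-207) - 166*(-109) - 207*(-109)) + 6902) = ((67 + 2295) + 7867)/((30867 + 38502 + 18094 + 22563) + 6902) = (2362 + 7867)/(110026 + 6902) = 10229/116928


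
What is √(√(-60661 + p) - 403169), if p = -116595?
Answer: √(-403169 + 2*I*√44314) ≈ 0.332 + 634.96*I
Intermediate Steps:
√(√(-60661 + p) - 403169) = √(√(-60661 - 116595) - 403169) = √(√(-177256) - 403169) = √(2*I*√44314 - 403169) = √(-403169 + 2*I*√44314)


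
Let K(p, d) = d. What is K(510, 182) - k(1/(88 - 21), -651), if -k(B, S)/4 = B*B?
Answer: 817002/4489 ≈ 182.00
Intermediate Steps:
k(B, S) = -4*B**2 (k(B, S) = -4*B*B = -4*B**2)
K(510, 182) - k(1/(88 - 21), -651) = 182 - (-4)*(1/(88 - 21))**2 = 182 - (-4)*(1/67)**2 = 182 - (-4)/4489 = 182 - 1*(-4/4489) = 182 + 4/4489 = 817002/4489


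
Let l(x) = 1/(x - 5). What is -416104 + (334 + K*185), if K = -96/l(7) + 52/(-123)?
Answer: -55518290/123 ≈ -4.5137e+5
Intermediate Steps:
l(x) = 1/(-5 + x)
K = -23668/123 (K = -96/(1/(-5 + 7)) + 52/(-123) = -96/(1/2) + 52*(-1/123) = -96/1/2 - 52/123 = -96*2 - 52/123 = -192 - 52/123 = -23668/123 ≈ -192.42)
-416104 + (334 + K*185) = -416104 + (334 - 23668/123*185) = -416104 + (334 - 4378580/123) = -416104 - 4337498/123 = -55518290/123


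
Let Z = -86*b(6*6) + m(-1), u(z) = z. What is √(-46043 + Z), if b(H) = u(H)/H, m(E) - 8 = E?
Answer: I*√46122 ≈ 214.76*I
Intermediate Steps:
m(E) = 8 + E
b(H) = 1 (b(H) = H/H = 1)
Z = -79 (Z = -86*1 + (8 - 1) = -86 + 7 = -79)
√(-46043 + Z) = √(-46043 - 79) = √(-46122) = I*√46122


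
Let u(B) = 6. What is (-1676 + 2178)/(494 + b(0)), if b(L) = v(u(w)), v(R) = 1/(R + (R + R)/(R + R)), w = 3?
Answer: 3514/3459 ≈ 1.0159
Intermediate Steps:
v(R) = 1/(1 + R) (v(R) = 1/(R + (2*R)/((2*R))) = 1/(R + (2*R)*(1/(2*R))) = 1/(R + 1) = 1/(1 + R))
b(L) = 1/7 (b(L) = 1/(1 + 6) = 1/7)
(-1676 + 2178)/(494 + b(0)) = (-1676 + 2178)/(494 + 1/7) = 502/(3459/7) = 502*(7/3459) = 3514/3459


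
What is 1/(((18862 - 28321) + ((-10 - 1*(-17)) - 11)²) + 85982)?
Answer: 1/76539 ≈ 1.3065e-5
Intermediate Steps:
1/(((18862 - 28321) + ((-10 - 1*(-17)) - 11)²) + 85982) = 1/((-9459 + ((-10 + 17) - 11)²) + 85982) = 1/((-9459 + (7 - 11)²) + 85982) = 1/((-9459 + (-4)²) + 85982) = 1/((-9459 + 16) + 85982) = 1/(-9443 + 85982) = 1/76539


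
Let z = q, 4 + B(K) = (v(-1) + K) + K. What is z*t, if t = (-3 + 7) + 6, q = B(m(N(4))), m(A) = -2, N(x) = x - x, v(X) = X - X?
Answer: -80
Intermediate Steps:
v(X) = 0
N(x) = 0
B(K) = -4 + 2*K (B(K) = -4 + ((0 + K) + K) = -4 + (K + K) = -4 + 2*K)
q = -8 (q = -4 + 2*(-2) = -4 - 4 = -8)
t = 10 (t = 4 + 6 = 10)
z = -8
z*t = -8*10 = -80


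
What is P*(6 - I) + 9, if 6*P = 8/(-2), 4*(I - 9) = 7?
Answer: 73/6 ≈ 12.167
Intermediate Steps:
I = 43/4 (I = 9 + (¼)*7 = 9 + 7/4 = 43/4 ≈ 10.750)
P = -⅔ (P = (8/(-2))/6 = (8*(-½))/6 = (⅙)*(-4) = -⅔ ≈ -0.66667)
P*(6 - I) + 9 = -2*(6 - 1*43/4)/3 + 9 = -2*(6 - 43/4)/3 + 9 = -⅔*(-19/4) + 9 = 19/6 + 9 = 73/6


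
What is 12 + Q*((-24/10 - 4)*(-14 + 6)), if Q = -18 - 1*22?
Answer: -2036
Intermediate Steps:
Q = -40 (Q = -18 - 22 = -40)
12 + Q*((-24/10 - 4)*(-14 + 6)) = 12 - 40*(-24/10 - 4)*(-14 + 6) = 12 - 40*(-24*⅒ - 4)*(-8) = 12 - 40*(-12/5 - 4)*(-8) = 12 - (-256)*(-8) = 12 - 40*256/5 = 12 - 2048 = -2036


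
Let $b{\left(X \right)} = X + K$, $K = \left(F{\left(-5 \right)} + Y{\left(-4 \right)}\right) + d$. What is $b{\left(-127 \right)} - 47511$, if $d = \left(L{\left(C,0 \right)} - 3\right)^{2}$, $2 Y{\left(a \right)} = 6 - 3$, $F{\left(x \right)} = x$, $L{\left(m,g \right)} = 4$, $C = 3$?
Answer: $- \frac{95281}{2} \approx -47641.0$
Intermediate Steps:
$Y{\left(a \right)} = \frac{3}{2}$ ($Y{\left(a \right)} = \frac{6 - 3}{2} = \frac{1}{2} \cdot 3 = \frac{3}{2}$)
$d = 1$ ($d = \left(4 - 3\right)^{2} = 1^{2} = 1$)
$K = - \frac{5}{2}$ ($K = \left(-5 + \frac{3}{2}\right) + 1 = - \frac{7}{2} + 1 = - \frac{5}{2} \approx -2.5$)
$b{\left(X \right)} = - \frac{5}{2} + X$ ($b{\left(X \right)} = X - \frac{5}{2} = - \frac{5}{2} + X$)
$b{\left(-127 \right)} - 47511 = \left(- \frac{5}{2} - 127\right) - 47511 = - \frac{259}{2} - 47511 = - \frac{95281}{2}$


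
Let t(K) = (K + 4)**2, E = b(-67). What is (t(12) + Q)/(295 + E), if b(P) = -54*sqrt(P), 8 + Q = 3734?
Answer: 1174690/282397 + 215028*I*sqrt(67)/282397 ≈ 4.1597 + 6.2326*I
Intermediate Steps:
Q = 3726 (Q = -8 + 3734 = 3726)
E = -54*I*sqrt(67) ≈ -442.01*I
t(K) = (4 + K)**2
(t(12) + Q)/(295 + E) = ((4 + 12)**2 + 3726)/(295 - 54*I*sqrt(67)) = (16**2 + 3726)/(295 - 54*I*sqrt(67)) = (256 + 3726)/(295 - 54*I*sqrt(67)) = 3982/(295 - 54*I*sqrt(67))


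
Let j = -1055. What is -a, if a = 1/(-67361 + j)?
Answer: 1/68416 ≈ 1.4616e-5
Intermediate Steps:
a = -1/68416 (a = 1/(-67361 - 1055) = 1/(-68416) = -1/68416 ≈ -1.4616e-5)
-a = -1*(-1/68416) = 1/68416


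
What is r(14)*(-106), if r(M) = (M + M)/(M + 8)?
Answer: -1484/11 ≈ -134.91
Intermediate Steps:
r(M) = 2*M/(8 + M) (r(M) = (2*M)/(8 + M) = 2*M/(8 + M))
r(14)*(-106) = (2*14/(8 + 14))*(-106) = (2*14/22)*(-106) = (2*14*(1/22))*(-106) = (14/11)*(-106) = -1484/11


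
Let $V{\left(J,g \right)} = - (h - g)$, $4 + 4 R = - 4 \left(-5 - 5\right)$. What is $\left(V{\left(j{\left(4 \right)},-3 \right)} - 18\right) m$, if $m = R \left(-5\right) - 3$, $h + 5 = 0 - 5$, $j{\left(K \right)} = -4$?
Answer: $528$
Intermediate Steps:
$h = -10$ ($h = -5 + \left(0 - 5\right) = -5 - 5 = -10$)
$R = 9$ ($R = -1 + \frac{\left(-4\right) \left(-5 - 5\right)}{4} = -1 + \frac{\left(-4\right) \left(-10\right)}{4} = -1 + \frac{1}{4} \cdot 40 = -1 + 10 = 9$)
$V{\left(J,g \right)} = 10 + g$ ($V{\left(J,g \right)} = - (-10 - g) = 10 + g$)
$m = -48$ ($m = 9 \left(-5\right) - 3 = -45 - 3 = -48$)
$\left(V{\left(j{\left(4 \right)},-3 \right)} - 18\right) m = \left(\left(10 - 3\right) - 18\right) \left(-48\right) = \left(7 - 18\right) \left(-48\right) = \left(-11\right) \left(-48\right) = 528$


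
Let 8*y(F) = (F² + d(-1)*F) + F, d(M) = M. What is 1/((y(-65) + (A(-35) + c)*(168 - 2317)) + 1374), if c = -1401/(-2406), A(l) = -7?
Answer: 3208/50345629 ≈ 6.3720e-5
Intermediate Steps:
c = 467/802 (c = -1401*(-1/2406) = 467/802 ≈ 0.58229)
y(F) = F²/8 (y(F) = ((F² - F) + F)/8 = F²/8)
1/((y(-65) + (A(-35) + c)*(168 - 2317)) + 1374) = 1/(((⅛)*(-65)² + (-7 + 467/802)*(168 - 2317)) + 1374) = 1/(((⅛)*4225 - 5147/802*(-2149)) + 1374) = 1/((4225/8 + 11060903/802) + 1374) = 1/(45937837/3208 + 1374) = 1/(50345629/3208) = 3208/50345629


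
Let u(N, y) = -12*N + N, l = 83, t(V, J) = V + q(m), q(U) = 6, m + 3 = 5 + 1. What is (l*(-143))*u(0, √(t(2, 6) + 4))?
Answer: 0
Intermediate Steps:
m = 3 (m = -3 + (5 + 1) = -3 + 6 = 3)
t(V, J) = 6 + V (t(V, J) = V + 6 = 6 + V)
u(N, y) = -11*N
(l*(-143))*u(0, √(t(2, 6) + 4)) = (83*(-143))*(-11*0) = -11869*0 = 0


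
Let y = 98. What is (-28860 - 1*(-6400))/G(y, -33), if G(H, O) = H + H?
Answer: -5615/49 ≈ -114.59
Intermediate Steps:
G(H, O) = 2*H
(-28860 - 1*(-6400))/G(y, -33) = (-28860 - 1*(-6400))/((2*98)) = (-28860 + 6400)/196 = -22460*1/196 = -5615/49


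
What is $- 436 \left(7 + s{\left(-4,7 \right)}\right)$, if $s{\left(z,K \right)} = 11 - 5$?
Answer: $-5668$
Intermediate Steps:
$s{\left(z,K \right)} = 6$ ($s{\left(z,K \right)} = 11 - 5 = 6$)
$- 436 \left(7 + s{\left(-4,7 \right)}\right) = - 436 \left(7 + 6\right) = \left(-436\right) 13 = -5668$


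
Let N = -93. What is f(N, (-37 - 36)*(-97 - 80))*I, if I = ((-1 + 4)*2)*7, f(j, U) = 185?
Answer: 7770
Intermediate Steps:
I = 42 (I = (3*2)*7 = 6*7 = 42)
f(N, (-37 - 36)*(-97 - 80))*I = 185*42 = 7770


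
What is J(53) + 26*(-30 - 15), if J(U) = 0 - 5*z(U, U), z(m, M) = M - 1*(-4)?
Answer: -1455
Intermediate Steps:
z(m, M) = 4 + M (z(m, M) = M + 4 = 4 + M)
J(U) = -20 - 5*U (J(U) = 0 - 5*(4 + U) = 0 + (-20 - 5*U) = -20 - 5*U)
J(53) + 26*(-30 - 15) = (-20 - 5*53) + 26*(-30 - 15) = (-20 - 265) + 26*(-45) = -285 - 1170 = -1455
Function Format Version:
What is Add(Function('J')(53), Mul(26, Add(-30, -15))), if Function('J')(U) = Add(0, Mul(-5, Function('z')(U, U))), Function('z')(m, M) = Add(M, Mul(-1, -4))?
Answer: -1455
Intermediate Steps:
Function('z')(m, M) = Add(4, M) (Function('z')(m, M) = Add(M, 4) = Add(4, M))
Function('J')(U) = Add(-20, Mul(-5, U)) (Function('J')(U) = Add(0, Mul(-5, Add(4, U))) = Add(0, Add(-20, Mul(-5, U))) = Add(-20, Mul(-5, U)))
Add(Function('J')(53), Mul(26, Add(-30, -15))) = Add(Add(-20, Mul(-5, 53)), Mul(26, Add(-30, -15))) = Add(Add(-20, -265), Mul(26, -45)) = Add(-285, -1170) = -1455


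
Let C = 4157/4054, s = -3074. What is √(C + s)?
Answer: I*√50504079306/4054 ≈ 55.434*I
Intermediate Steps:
C = 4157/4054 (C = 4157*(1/4054) = 4157/4054 ≈ 1.0254)
√(C + s) = √(4157/4054 - 3074) = √(-12457839/4054) = I*√50504079306/4054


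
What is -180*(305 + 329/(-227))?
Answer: -12403080/227 ≈ -54639.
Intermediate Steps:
-180*(305 + 329/(-227)) = -180*(305 + 329*(-1/227)) = -180*(305 - 329/227) = -180*68906/227 = -12403080/227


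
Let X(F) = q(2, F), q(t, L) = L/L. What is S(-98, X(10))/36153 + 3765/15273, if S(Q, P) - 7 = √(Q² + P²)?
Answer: 15135884/61351641 + √9605/36153 ≈ 0.24942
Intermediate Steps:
q(t, L) = 1
X(F) = 1
S(Q, P) = 7 + √(P² + Q²) (S(Q, P) = 7 + √(Q² + P²) = 7 + √(P² + Q²))
S(-98, X(10))/36153 + 3765/15273 = (7 + √(1² + (-98)²))/36153 + 3765/15273 = (7 + √(1 + 9604))*(1/36153) + 3765*(1/15273) = (7 + √9605)*(1/36153) + 1255/5091 = (7/36153 + √9605/36153) + 1255/5091 = 15135884/61351641 + √9605/36153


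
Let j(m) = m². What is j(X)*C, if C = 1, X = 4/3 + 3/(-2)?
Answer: 1/36 ≈ 0.027778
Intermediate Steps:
X = -⅙ (X = 4*(⅓) + 3*(-½) = 4/3 - 3/2 = -⅙ ≈ -0.16667)
j(X)*C = (-⅙)²*1 = (1/36)*1 = 1/36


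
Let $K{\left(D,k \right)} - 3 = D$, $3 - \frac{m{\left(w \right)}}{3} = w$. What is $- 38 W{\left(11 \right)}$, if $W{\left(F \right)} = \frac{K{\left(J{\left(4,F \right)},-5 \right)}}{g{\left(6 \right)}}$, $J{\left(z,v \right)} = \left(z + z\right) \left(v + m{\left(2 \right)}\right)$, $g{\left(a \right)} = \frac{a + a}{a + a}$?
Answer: $-4370$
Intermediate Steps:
$m{\left(w \right)} = 9 - 3 w$
$g{\left(a \right)} = 1$ ($g{\left(a \right)} = \frac{2 a}{2 a} = 2 a \frac{1}{2 a} = 1$)
$J{\left(z,v \right)} = 2 z \left(3 + v\right)$ ($J{\left(z,v \right)} = \left(z + z\right) \left(v + \left(9 - 6\right)\right) = 2 z \left(v + \left(9 - 6\right)\right) = 2 z \left(v + 3\right) = 2 z \left(3 + v\right)$)
$K{\left(D,k \right)} = 3 + D$
$W{\left(F \right)} = 27 + 8 F$ ($W{\left(F \right)} = \frac{3 + 2 \cdot 4 \left(3 + F\right)}{1} = \left(3 + \left(24 + 8 F\right)\right) 1 = \left(27 + 8 F\right) 1 = 27 + 8 F$)
$- 38 W{\left(11 \right)} = - 38 \left(27 + 8 \cdot 11\right) = - 38 \left(27 + 88\right) = \left(-38\right) 115 = -4370$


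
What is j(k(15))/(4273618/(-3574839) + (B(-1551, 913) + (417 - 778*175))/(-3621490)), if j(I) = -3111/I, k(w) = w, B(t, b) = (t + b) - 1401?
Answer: 1342525470664407/7492176066056 ≈ 179.19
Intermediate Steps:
B(t, b) = -1401 + b + t (B(t, b) = (b + t) - 1401 = -1401 + b + t)
j(k(15))/(4273618/(-3574839) + (B(-1551, 913) + (417 - 778*175))/(-3621490)) = (-3111/15)/(4273618/(-3574839) + ((-1401 + 913 - 1551) + (417 - 778*175))/(-3621490)) = (-3111*1/15)/(4273618*(-1/3574839) + (-2039 + (417 - 136150))*(-1/3621490)) = -1037/(5*(-4273618/3574839 + (-2039 - 135733)*(-1/3621490))) = -1037/(5*(-4273618/3574839 - 137772*(-1/3621490))) = -1037/(5*(-4273618/3574839 + 68886/1810745)) = -1037/(5*(-7492176066056/6473121845055)) = -1037/5*(-6473121845055/7492176066056) = 1342525470664407/7492176066056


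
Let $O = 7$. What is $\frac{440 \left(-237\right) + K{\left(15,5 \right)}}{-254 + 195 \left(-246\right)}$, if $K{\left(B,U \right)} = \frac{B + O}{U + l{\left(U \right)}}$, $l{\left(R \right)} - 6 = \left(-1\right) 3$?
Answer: $\frac{37919}{17536} \approx 2.1624$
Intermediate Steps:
$l{\left(R \right)} = 3$ ($l{\left(R \right)} = 6 - 3 = 3$)
$K{\left(B,U \right)} = \frac{7 + B}{3 + U}$ ($K{\left(B,U \right)} = \frac{B + 7}{U + 3} = \frac{7 + B}{3 + U}$)
$\frac{440 \left(-237\right) + K{\left(15,5 \right)}}{-254 + 195 \left(-246\right)} = \frac{440 \left(-237\right) + \frac{7 + 15}{3 + 5}}{-254 + 195 \left(-246\right)} = \frac{-104280 + \frac{1}{8} \cdot 22}{-254 - 47970} = \frac{-104280 + \frac{1}{8} \cdot 22}{-48224} = \left(-104280 + \frac{11}{4}\right) \left(- \frac{1}{48224}\right) = \left(- \frac{417109}{4}\right) \left(- \frac{1}{48224}\right) = \frac{37919}{17536}$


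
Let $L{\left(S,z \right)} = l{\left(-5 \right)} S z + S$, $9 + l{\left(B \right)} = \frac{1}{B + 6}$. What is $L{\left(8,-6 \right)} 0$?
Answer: $0$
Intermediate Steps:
$l{\left(B \right)} = -9 + \frac{1}{6 + B}$ ($l{\left(B \right)} = -9 + \frac{1}{B + 6} = -9 + \frac{1}{6 + B}$)
$L{\left(S,z \right)} = S - 8 S z$ ($L{\left(S,z \right)} = \frac{-53 - -45}{6 - 5} S z + S = \frac{-53 + 45}{1} S z + S = 1 \left(-8\right) S z + S = - 8 S z + S = S - 8 S z$)
$L{\left(8,-6 \right)} 0 = 8 \left(1 - -48\right) 0 = 8 \left(1 + 48\right) 0 = 8 \cdot 49 \cdot 0 = 392 \cdot 0 = 0$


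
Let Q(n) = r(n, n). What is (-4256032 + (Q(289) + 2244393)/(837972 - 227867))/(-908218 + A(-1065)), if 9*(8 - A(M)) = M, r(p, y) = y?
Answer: 7789872476034/1662093798875 ≈ 4.6868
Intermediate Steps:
Q(n) = n
A(M) = 8 - M/9
(-4256032 + (Q(289) + 2244393)/(837972 - 227867))/(-908218 + A(-1065)) = (-4256032 + (289 + 2244393)/(837972 - 227867))/(-908218 + (8 - 1/9*(-1065))) = (-4256032 + 2244682/610105)/(-908218 + (8 + 355/3)) = (-4256032 + 2244682*(1/610105))/(-908218 + 379/3) = (-4256032 + 2244682/610105)/(-2724275/3) = -2596624158678/610105*(-3/2724275) = 7789872476034/1662093798875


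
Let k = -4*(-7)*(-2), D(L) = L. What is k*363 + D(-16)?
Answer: -20344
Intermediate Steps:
k = -56 (k = 28*(-2) = -56)
k*363 + D(-16) = -56*363 - 16 = -20328 - 16 = -20344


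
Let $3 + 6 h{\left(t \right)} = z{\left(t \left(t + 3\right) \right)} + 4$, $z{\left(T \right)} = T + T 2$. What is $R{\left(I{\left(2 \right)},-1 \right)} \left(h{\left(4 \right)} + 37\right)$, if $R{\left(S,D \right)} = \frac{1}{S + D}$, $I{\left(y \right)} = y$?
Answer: $\frac{307}{6} \approx 51.167$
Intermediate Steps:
$R{\left(S,D \right)} = \frac{1}{D + S}$
$z{\left(T \right)} = 3 T$ ($z{\left(T \right)} = T + 2 T = 3 T$)
$h{\left(t \right)} = \frac{1}{6} + \frac{t \left(3 + t\right)}{2}$ ($h{\left(t \right)} = - \frac{1}{2} + \frac{3 t \left(t + 3\right) + 4}{6} = - \frac{1}{2} + \frac{3 t \left(3 + t\right) + 4}{6} = - \frac{1}{2} + \frac{4 + 3 t \left(3 + t\right)}{6} = - \frac{1}{2} + \left(\frac{2}{3} + \frac{t \left(3 + t\right)}{2}\right) = \frac{1}{6} + \frac{t \left(3 + t\right)}{2}$)
$R{\left(I{\left(2 \right)},-1 \right)} \left(h{\left(4 \right)} + 37\right) = \frac{\left(\frac{1}{6} + \frac{1}{2} \cdot 4 \left(3 + 4\right)\right) + 37}{-1 + 2} = \frac{\left(\frac{1}{6} + \frac{1}{2} \cdot 4 \cdot 7\right) + 37}{1} = 1 \left(\left(\frac{1}{6} + 14\right) + 37\right) = 1 \left(\frac{85}{6} + 37\right) = 1 \cdot \frac{307}{6} = \frac{307}{6}$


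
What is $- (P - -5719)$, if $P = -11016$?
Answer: $5297$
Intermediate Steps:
$- (P - -5719) = - (-11016 - -5719) = - (-11016 + 5719) = \left(-1\right) \left(-5297\right) = 5297$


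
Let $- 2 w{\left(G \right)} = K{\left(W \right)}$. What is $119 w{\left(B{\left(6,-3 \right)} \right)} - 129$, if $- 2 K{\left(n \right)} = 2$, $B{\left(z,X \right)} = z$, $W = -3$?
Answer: $- \frac{139}{2} \approx -69.5$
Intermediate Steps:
$K{\left(n \right)} = -1$ ($K{\left(n \right)} = \left(- \frac{1}{2}\right) 2 = -1$)
$w{\left(G \right)} = \frac{1}{2}$ ($w{\left(G \right)} = \left(- \frac{1}{2}\right) \left(-1\right) = \frac{1}{2}$)
$119 w{\left(B{\left(6,-3 \right)} \right)} - 129 = 119 \cdot \frac{1}{2} - 129 = \frac{119}{2} - 129 = - \frac{139}{2}$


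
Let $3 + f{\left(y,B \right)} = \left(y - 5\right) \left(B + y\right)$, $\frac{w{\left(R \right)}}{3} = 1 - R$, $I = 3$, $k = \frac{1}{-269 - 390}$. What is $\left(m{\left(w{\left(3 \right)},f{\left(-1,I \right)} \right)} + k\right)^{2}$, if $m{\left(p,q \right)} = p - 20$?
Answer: $\frac{293608225}{434281} \approx 676.08$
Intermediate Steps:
$k = - \frac{1}{659}$ ($k = \frac{1}{-659} = - \frac{1}{659} \approx -0.0015175$)
$w{\left(R \right)} = 3 - 3 R$ ($w{\left(R \right)} = 3 \left(1 - R\right) = 3 - 3 R$)
$f{\left(y,B \right)} = -3 + \left(-5 + y\right) \left(B + y\right)$ ($f{\left(y,B \right)} = -3 + \left(y - 5\right) \left(B + y\right) = -3 + \left(-5 + y\right) \left(B + y\right)$)
$m{\left(p,q \right)} = -20 + p$
$\left(m{\left(w{\left(3 \right)},f{\left(-1,I \right)} \right)} + k\right)^{2} = \left(\left(-20 + \left(3 - 9\right)\right) - \frac{1}{659}\right)^{2} = \left(\left(-20 - 6\right) - \frac{1}{659}\right)^{2} = \left(-26 - \frac{1}{659}\right)^{2} = \left(- \frac{17135}{659}\right)^{2} = \frac{293608225}{434281}$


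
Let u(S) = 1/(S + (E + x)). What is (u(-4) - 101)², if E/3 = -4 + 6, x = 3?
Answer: 254016/25 ≈ 10161.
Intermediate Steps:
E = 6 (E = 3*(-4 + 6) = 3*2 = 6)
u(S) = 1/(9 + S) (u(S) = 1/(S + (6 + 3)) = 1/(S + 9) = 1/(9 + S))
(u(-4) - 101)² = (1/(9 - 4) - 101)² = (1/5 - 101)² = (⅕ - 101)² = (-504/5)² = 254016/25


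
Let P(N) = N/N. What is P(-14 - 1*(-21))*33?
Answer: 33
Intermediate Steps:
P(N) = 1
P(-14 - 1*(-21))*33 = 1*33 = 33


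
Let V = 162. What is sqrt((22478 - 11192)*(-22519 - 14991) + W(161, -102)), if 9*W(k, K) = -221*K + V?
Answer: 2*I*sqrt(952504509)/3 ≈ 20575.0*I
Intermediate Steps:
W(k, K) = 18 - 221*K/9 (W(k, K) = (-221*K + 162)/9 = (162 - 221*K)/9 = 18 - 221*K/9)
sqrt((22478 - 11192)*(-22519 - 14991) + W(161, -102)) = sqrt((22478 - 11192)*(-22519 - 14991) + (18 - 221/9*(-102))) = sqrt(11286*(-37510) + (18 + 7514/3)) = sqrt(-423337860 + 7568/3) = sqrt(-1270006012/3) = 2*I*sqrt(952504509)/3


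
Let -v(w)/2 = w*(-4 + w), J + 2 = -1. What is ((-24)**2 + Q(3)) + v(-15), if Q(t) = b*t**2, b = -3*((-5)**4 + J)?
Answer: -16788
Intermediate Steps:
J = -3 (J = -2 - 1 = -3)
v(w) = -2*w*(-4 + w)
b = -1866 (b = -3*((-5)**4 - 3) = -3*(625 - 3) = -3*622 = -1866)
Q(t) = -1866*t**2
((-24)**2 + Q(3)) + v(-15) = ((-24)**2 - 1866*3**2) + 2*(-15)*(4 - 1*(-15)) = (576 - 1866*9) + 2*(-15)*(4 + 15) = (576 - 16794) + 2*(-15)*19 = -16218 - 570 = -16788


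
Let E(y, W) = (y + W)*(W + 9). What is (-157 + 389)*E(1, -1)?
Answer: 0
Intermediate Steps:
E(y, W) = (9 + W)*(W + y) (E(y, W) = (W + y)*(9 + W) = (9 + W)*(W + y))
(-157 + 389)*E(1, -1) = (-157 + 389)*((-1)² + 9*(-1) + 9*1 - 1*1) = 232*(1 - 9 + 9 - 1) = 232*0 = 0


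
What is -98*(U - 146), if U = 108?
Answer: 3724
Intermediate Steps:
-98*(U - 146) = -98*(108 - 146) = -98*(-38) = 3724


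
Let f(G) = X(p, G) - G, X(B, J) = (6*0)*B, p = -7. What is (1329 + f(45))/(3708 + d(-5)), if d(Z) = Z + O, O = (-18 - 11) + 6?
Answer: 321/920 ≈ 0.34891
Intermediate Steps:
X(B, J) = 0 (X(B, J) = 0*B = 0)
O = -23 (O = -29 + 6 = -23)
d(Z) = -23 + Z (d(Z) = Z - 23 = -23 + Z)
f(G) = -G (f(G) = 0 - G = -G)
(1329 + f(45))/(3708 + d(-5)) = (1329 - 1*45)/(3708 + (-23 - 5)) = (1329 - 45)/(3708 - 28) = 1284/3680 = 1284*(1/3680) = 321/920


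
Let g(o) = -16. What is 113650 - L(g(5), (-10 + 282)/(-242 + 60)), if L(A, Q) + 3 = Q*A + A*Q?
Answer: 10338071/91 ≈ 1.1361e+5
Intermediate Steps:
L(A, Q) = -3 + 2*A*Q (L(A, Q) = -3 + (Q*A + A*Q) = -3 + (A*Q + A*Q) = -3 + 2*A*Q)
113650 - L(g(5), (-10 + 282)/(-242 + 60)) = 113650 - (-3 + 2*(-16)*((-10 + 282)/(-242 + 60))) = 113650 - (-3 + 2*(-16)*(272/(-182))) = 113650 - (-3 + 2*(-16)*(272*(-1/182))) = 113650 - (-3 + 2*(-16)*(-136/91)) = 113650 - (-3 + 4352/91) = 113650 - 1*4079/91 = 113650 - 4079/91 = 10338071/91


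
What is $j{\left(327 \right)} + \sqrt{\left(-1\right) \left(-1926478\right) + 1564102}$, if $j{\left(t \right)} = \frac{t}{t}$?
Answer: $1 + 2 \sqrt{872645} \approx 1869.3$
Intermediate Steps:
$j{\left(t \right)} = 1$
$j{\left(327 \right)} + \sqrt{\left(-1\right) \left(-1926478\right) + 1564102} = 1 + \sqrt{\left(-1\right) \left(-1926478\right) + 1564102} = 1 + \sqrt{1926478 + 1564102} = 1 + \sqrt{3490580} = 1 + 2 \sqrt{872645}$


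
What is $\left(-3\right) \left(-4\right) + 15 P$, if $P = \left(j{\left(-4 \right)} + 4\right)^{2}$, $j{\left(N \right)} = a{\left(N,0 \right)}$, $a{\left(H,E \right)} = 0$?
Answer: $252$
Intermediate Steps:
$j{\left(N \right)} = 0$
$P = 16$ ($P = \left(0 + 4\right)^{2} = 4^{2} = 16$)
$\left(-3\right) \left(-4\right) + 15 P = \left(-3\right) \left(-4\right) + 15 \cdot 16 = 12 + 240 = 252$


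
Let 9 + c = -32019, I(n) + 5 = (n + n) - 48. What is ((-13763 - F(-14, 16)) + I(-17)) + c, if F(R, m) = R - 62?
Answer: -45802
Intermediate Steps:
I(n) = -53 + 2*n (I(n) = -5 + ((n + n) - 48) = -5 + (2*n - 48) = -5 + (-48 + 2*n) = -53 + 2*n)
F(R, m) = -62 + R
c = -32028 (c = -9 - 32019 = -32028)
((-13763 - F(-14, 16)) + I(-17)) + c = ((-13763 - (-62 - 14)) + (-53 + 2*(-17))) - 32028 = ((-13763 - 1*(-76)) + (-53 - 34)) - 32028 = ((-13763 + 76) - 87) - 32028 = (-13687 - 87) - 32028 = -13774 - 32028 = -45802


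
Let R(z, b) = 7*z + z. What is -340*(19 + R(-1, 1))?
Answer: -3740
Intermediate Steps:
R(z, b) = 8*z
-340*(19 + R(-1, 1)) = -340*(19 + 8*(-1)) = -340*(19 - 8) = -340*11 = -3740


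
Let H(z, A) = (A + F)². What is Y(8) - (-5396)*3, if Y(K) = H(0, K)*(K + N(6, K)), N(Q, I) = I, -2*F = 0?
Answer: 17212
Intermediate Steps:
F = 0 (F = -½*0 = 0)
H(z, A) = A² (H(z, A) = (A + 0)² = A²)
Y(K) = 2*K³ (Y(K) = K²*(K + K) = K²*(2*K) = 2*K³)
Y(8) - (-5396)*3 = 2*8³ - (-5396)*3 = 2*512 - 142*(-114) = 1024 + 16188 = 17212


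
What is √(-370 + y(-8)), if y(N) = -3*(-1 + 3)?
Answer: 2*I*√94 ≈ 19.391*I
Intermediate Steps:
y(N) = -6 (y(N) = -3*2 = -6)
√(-370 + y(-8)) = √(-370 - 6) = √(-376) = 2*I*√94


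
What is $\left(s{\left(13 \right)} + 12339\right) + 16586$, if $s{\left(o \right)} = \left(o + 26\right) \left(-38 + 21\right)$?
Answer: $28262$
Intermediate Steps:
$s{\left(o \right)} = -442 - 17 o$ ($s{\left(o \right)} = \left(26 + o\right) \left(-17\right) = -442 - 17 o$)
$\left(s{\left(13 \right)} + 12339\right) + 16586 = \left(\left(-442 - 221\right) + 12339\right) + 16586 = \left(-663 + 12339\right) + 16586 = 11676 + 16586 = 28262$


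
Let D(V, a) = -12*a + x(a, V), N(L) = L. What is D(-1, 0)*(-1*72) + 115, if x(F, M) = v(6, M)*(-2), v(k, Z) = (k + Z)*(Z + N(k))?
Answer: 3715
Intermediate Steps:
v(k, Z) = (Z + k)² (v(k, Z) = (k + Z)*(Z + k) = (Z + k)*(Z + k) = (Z + k)²)
x(F, M) = -72 - 24*M - 2*M² (x(F, M) = (M² + 6² + 2*M*6)*(-2) = (M² + 36 + 12*M)*(-2) = (36 + M² + 12*M)*(-2) = -72 - 24*M - 2*M²)
D(V, a) = -72 - 24*V - 12*a - 2*V² (D(V, a) = -12*a + (-72 - 24*V - 2*V²) = -72 - 24*V - 12*a - 2*V²)
D(-1, 0)*(-1*72) + 115 = (-72 - 24*(-1) - 12*0 - 2*(-1)²)*(-1*72) + 115 = (-72 + 24 + 0 - 2*1)*(-72) + 115 = (-72 + 24 + 0 - 2)*(-72) + 115 = -50*(-72) + 115 = 3600 + 115 = 3715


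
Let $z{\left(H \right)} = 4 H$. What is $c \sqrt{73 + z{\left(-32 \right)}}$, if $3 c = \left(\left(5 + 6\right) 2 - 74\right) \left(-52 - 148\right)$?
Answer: $\frac{10400 i \sqrt{55}}{3} \approx 25710.0 i$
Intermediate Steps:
$c = \frac{10400}{3}$ ($c = \frac{\left(\left(5 + 6\right) 2 - 74\right) \left(-52 - 148\right)}{3} = \frac{\left(11 \cdot 2 - 74\right) \left(-200\right)}{3} = \frac{\left(22 - 74\right) \left(-200\right)}{3} = \frac{\left(-52\right) \left(-200\right)}{3} = \frac{1}{3} \cdot 10400 = \frac{10400}{3} \approx 3466.7$)
$c \sqrt{73 + z{\left(-32 \right)}} = \frac{10400 \sqrt{73 + 4 \left(-32\right)}}{3} = \frac{10400 \sqrt{73 - 128}}{3} = \frac{10400 \sqrt{-55}}{3} = \frac{10400 i \sqrt{55}}{3}$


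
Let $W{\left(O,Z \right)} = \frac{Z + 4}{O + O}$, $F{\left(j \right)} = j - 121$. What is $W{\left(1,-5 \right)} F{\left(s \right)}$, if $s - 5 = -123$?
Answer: $\frac{239}{2} \approx 119.5$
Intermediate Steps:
$s = -118$ ($s = 5 - 123 = -118$)
$F{\left(j \right)} = -121 + j$
$W{\left(O,Z \right)} = \frac{4 + Z}{2 O}$
$W{\left(1,-5 \right)} F{\left(s \right)} = \frac{4 - 5}{2 \cdot 1} \left(-121 - 118\right) = \frac{1}{2} \cdot 1 \left(-1\right) \left(-239\right) = \left(- \frac{1}{2}\right) \left(-239\right) = \frac{239}{2}$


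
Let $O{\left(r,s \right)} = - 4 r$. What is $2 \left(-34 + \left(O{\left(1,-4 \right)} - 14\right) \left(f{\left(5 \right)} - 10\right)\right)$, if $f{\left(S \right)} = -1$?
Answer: $328$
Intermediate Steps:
$2 \left(-34 + \left(O{\left(1,-4 \right)} - 14\right) \left(f{\left(5 \right)} - 10\right)\right) = 2 \left(-34 + \left(\left(-4\right) 1 - 14\right) \left(-1 - 10\right)\right) = 2 \left(-34 + \left(-4 - 14\right) \left(-11\right)\right) = 2 \left(-34 - -198\right) = 2 \left(-34 + 198\right) = 2 \cdot 164 = 328$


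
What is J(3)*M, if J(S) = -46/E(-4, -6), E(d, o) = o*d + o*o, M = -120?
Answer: 92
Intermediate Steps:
E(d, o) = o² + d*o (E(d, o) = d*o + o² = o² + d*o)
J(S) = -23/30 (J(S) = -46*(-1/(6*(-4 - 6))) = -46/((-6*(-10))) = -46/60 = -46*1/60 = -23/30)
J(3)*M = -23/30*(-120) = 92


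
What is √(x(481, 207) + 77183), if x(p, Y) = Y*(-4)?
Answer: √76355 ≈ 276.32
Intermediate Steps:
x(p, Y) = -4*Y
√(x(481, 207) + 77183) = √(-4*207 + 77183) = √(-828 + 77183) = √76355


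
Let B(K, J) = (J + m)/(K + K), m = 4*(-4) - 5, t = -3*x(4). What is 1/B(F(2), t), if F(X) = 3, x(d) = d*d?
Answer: -2/23 ≈ -0.086957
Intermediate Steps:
x(d) = d²
t = -48 (t = -3*4² = -3*16 = -48)
m = -21 (m = -16 - 5 = -21)
B(K, J) = (-21 + J)/(2*K) (B(K, J) = (J - 21)/(K + K) = (-21 + J)/((2*K)) = (-21 + J)*(1/(2*K)) = (-21 + J)/(2*K))
1/B(F(2), t) = 1/((½)*(-21 - 48)/3) = 1/((½)*(⅓)*(-69)) = 1/(-23/2) = -2/23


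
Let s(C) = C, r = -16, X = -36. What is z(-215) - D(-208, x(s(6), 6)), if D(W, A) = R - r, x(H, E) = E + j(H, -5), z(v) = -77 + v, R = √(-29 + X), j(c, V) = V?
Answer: -308 - I*√65 ≈ -308.0 - 8.0623*I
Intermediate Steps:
R = I*√65 (R = √(-29 - 36) = √(-65) = I*√65 ≈ 8.0623*I)
x(H, E) = -5 + E (x(H, E) = E - 5 = -5 + E)
D(W, A) = 16 + I*√65 (D(W, A) = I*√65 - 1*(-16) = I*√65 + 16 = 16 + I*√65)
z(-215) - D(-208, x(s(6), 6)) = (-77 - 215) - (16 + I*√65) = -292 + (-16 - I*√65) = -308 - I*√65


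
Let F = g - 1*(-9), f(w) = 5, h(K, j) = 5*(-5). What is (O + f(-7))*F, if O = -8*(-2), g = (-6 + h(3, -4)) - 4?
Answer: -546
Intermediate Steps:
h(K, j) = -25
g = -35 (g = (-6 - 25) - 4 = -31 - 4 = -35)
F = -26 (F = -35 - 1*(-9) = -35 + 9 = -26)
O = 16
(O + f(-7))*F = (16 + 5)*(-26) = 21*(-26) = -546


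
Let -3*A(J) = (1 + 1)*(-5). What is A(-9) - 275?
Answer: -815/3 ≈ -271.67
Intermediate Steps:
A(J) = 10/3 (A(J) = -(1 + 1)*(-5)/3 = -2*(-5)/3 = -⅓*(-10) = 10/3)
A(-9) - 275 = 10/3 - 275 = -815/3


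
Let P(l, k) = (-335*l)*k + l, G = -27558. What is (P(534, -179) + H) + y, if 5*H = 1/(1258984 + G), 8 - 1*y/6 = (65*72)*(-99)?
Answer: 214279280719561/6157130 ≈ 3.4802e+7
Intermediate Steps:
y = 2779968 (y = 48 - 6*65*72*(-99) = 48 - 28080*(-99) = 48 - 6*(-463320) = 48 + 2779920 = 2779968)
H = 1/6157130 (H = 1/(5*(1258984 - 27558)) = (⅕)/1231426 = (⅕)*(1/1231426) = 1/6157130 ≈ 1.6241e-7)
P(l, k) = l - 335*k*l (P(l, k) = -335*k*l + l = l - 335*k*l)
(P(534, -179) + H) + y = (534*(1 - 335*(-179)) + 1/6157130) + 2779968 = (534*(1 + 59965) + 1/6157130) + 2779968 = (534*59966 + 1/6157130) + 2779968 = (32021844 + 1/6157130) + 2779968 = 197162656347721/6157130 + 2779968 = 214279280719561/6157130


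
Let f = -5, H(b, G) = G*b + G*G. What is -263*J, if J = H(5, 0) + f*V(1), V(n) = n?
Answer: 1315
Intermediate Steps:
H(b, G) = G**2 + G*b (H(b, G) = G*b + G**2 = G**2 + G*b)
J = -5 (J = 0*(0 + 5) - 5*1 = 0*5 - 5 = 0 - 5 = -5)
-263*J = -263*(-5) = 1315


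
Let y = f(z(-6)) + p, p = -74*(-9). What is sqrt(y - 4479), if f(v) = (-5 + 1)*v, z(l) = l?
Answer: 3*I*sqrt(421) ≈ 61.555*I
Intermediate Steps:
p = 666
f(v) = -4*v
y = 690 (y = -4*(-6) + 666 = 24 + 666 = 690)
sqrt(y - 4479) = sqrt(690 - 4479) = sqrt(-3789) = 3*I*sqrt(421)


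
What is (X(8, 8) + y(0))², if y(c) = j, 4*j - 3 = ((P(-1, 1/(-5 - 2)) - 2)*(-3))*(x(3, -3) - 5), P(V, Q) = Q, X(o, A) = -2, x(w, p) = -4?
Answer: 12100/49 ≈ 246.94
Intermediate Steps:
j = -96/7 (j = ¾ + (((1/(-5 - 2) - 2)*(-3))*(-4 - 5))/4 = ¾ + (((1/(-7) - 2)*(-3))*(-9))/4 = ¾ + (((-⅐ - 2)*(-3))*(-9))/4 = ¾ + (-15/7*(-3)*(-9))/4 = ¾ + ((45/7)*(-9))/4 = ¾ + (¼)*(-405/7) = ¾ - 405/28 = -96/7 ≈ -13.714)
y(c) = -96/7
(X(8, 8) + y(0))² = (-2 - 96/7)² = (-110/7)² = 12100/49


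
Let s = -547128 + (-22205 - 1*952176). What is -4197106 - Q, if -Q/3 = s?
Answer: -8761633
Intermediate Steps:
s = -1521509 (s = -547128 + (-22205 - 952176) = -547128 - 974381 = -1521509)
Q = 4564527 (Q = -3*(-1521509) = 4564527)
-4197106 - Q = -4197106 - 1*4564527 = -4197106 - 4564527 = -8761633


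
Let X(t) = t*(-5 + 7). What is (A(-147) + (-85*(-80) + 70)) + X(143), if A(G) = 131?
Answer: 7287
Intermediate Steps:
X(t) = 2*t (X(t) = t*2 = 2*t)
(A(-147) + (-85*(-80) + 70)) + X(143) = (131 + (-85*(-80) + 70)) + 2*143 = (131 + (6800 + 70)) + 286 = (131 + 6870) + 286 = 7001 + 286 = 7287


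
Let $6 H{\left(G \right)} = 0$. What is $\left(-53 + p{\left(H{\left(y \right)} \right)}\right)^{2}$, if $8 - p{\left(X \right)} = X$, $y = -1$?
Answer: $2025$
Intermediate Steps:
$H{\left(G \right)} = 0$ ($H{\left(G \right)} = \frac{1}{6} \cdot 0 = 0$)
$p{\left(X \right)} = 8 - X$
$\left(-53 + p{\left(H{\left(y \right)} \right)}\right)^{2} = \left(-53 + \left(8 - 0\right)\right)^{2} = \left(-53 + \left(8 + 0\right)\right)^{2} = \left(-53 + 8\right)^{2} = \left(-45\right)^{2} = 2025$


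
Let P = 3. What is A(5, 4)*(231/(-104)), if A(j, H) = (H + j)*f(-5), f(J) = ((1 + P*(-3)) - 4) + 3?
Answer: 18711/104 ≈ 179.91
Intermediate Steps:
f(J) = -9 (f(J) = ((1 + 3*(-3)) - 4) + 3 = ((1 - 9) - 4) + 3 = (-8 - 4) + 3 = -12 + 3 = -9)
A(j, H) = -9*H - 9*j (A(j, H) = (H + j)*(-9) = -9*H - 9*j)
A(5, 4)*(231/(-104)) = (-9*4 - 9*5)*(231/(-104)) = (-36 - 45)*(231*(-1/104)) = -81*(-231/104) = 18711/104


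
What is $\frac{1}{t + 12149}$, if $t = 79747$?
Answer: $\frac{1}{91896} \approx 1.0882 \cdot 10^{-5}$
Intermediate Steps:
$\frac{1}{t + 12149} = \frac{1}{79747 + 12149} = \frac{1}{91896}$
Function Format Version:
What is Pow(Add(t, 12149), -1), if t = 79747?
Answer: Rational(1, 91896) ≈ 1.0882e-5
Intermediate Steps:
Pow(Add(t, 12149), -1) = Pow(Add(79747, 12149), -1) = Pow(91896, -1) = Rational(1, 91896)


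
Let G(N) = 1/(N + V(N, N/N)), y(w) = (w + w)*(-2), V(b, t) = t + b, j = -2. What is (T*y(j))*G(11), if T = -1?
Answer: -8/23 ≈ -0.34783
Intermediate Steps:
V(b, t) = b + t
y(w) = -4*w (y(w) = (2*w)*(-2) = -4*w)
G(N) = 1/(1 + 2*N) (G(N) = 1/(N + (N + N/N)) = 1/(N + (N + 1)) = 1/(N + (1 + N)) = 1/(1 + 2*N))
(T*y(j))*G(11) = (-(-4)*(-2))/(1 + 2*11) = (-1*8)/(1 + 22) = -8/23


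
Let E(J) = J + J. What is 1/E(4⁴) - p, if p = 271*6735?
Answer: -934494719/512 ≈ -1.8252e+6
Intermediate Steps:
E(J) = 2*J
p = 1825185
1/E(4⁴) - p = 1/(2*4⁴) - 1*1825185 = 1/(2*256) - 1825185 = 1/512 - 1825185 = -934494719/512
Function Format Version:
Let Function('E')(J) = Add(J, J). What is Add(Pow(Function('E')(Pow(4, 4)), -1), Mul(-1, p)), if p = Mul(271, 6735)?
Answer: Rational(-934494719, 512) ≈ -1.8252e+6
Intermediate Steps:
Function('E')(J) = Mul(2, J)
p = 1825185
Add(Pow(Function('E')(Pow(4, 4)), -1), Mul(-1, p)) = Add(Pow(Mul(2, Pow(4, 4)), -1), Mul(-1, 1825185)) = Add(Pow(Mul(2, 256), -1), -1825185) = Add(Pow(512, -1), -1825185) = Add(Rational(1, 512), -1825185) = Rational(-934494719, 512)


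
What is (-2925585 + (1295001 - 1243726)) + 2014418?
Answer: -859892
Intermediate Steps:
(-2925585 + (1295001 - 1243726)) + 2014418 = (-2925585 + 51275) + 2014418 = -2874310 + 2014418 = -859892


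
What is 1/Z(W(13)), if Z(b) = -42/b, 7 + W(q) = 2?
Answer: 5/42 ≈ 0.11905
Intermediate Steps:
W(q) = -5 (W(q) = -7 + 2 = -5)
1/Z(W(13)) = 1/(-42/(-5)) = 1/(-42*(-⅕)) = 1/(42/5) = 5/42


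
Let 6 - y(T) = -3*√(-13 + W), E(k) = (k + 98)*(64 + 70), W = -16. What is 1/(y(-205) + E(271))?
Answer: 16484/815166855 - I*√29/815166855 ≈ 2.0222e-5 - 6.6062e-9*I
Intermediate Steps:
E(k) = 13132 + 134*k (E(k) = (98 + k)*134 = 13132 + 134*k)
y(T) = 6 + 3*I*√29 (y(T) = 6 - (-3)*√(-13 - 16) = 6 - (-3)*√(-29) = 6 - (-3)*I*√29 = 6 + 3*I*√29)
1/(y(-205) + E(271)) = 1/((6 + 3*I*√29) + (13132 + 134*271)) = 1/((6 + 3*I*√29) + (13132 + 36314)) = 1/((6 + 3*I*√29) + 49446) = 1/(49452 + 3*I*√29)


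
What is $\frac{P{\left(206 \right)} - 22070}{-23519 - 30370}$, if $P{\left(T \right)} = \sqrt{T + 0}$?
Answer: $\frac{22070}{53889} - \frac{\sqrt{206}}{53889} \approx 0.40928$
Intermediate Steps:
$P{\left(T \right)} = \sqrt{T}$
$\frac{P{\left(206 \right)} - 22070}{-23519 - 30370} = \frac{\sqrt{206} - 22070}{-23519 - 30370} = \frac{-22070 + \sqrt{206}}{-53889} = \left(-22070 + \sqrt{206}\right) \left(- \frac{1}{53889}\right) = \frac{22070}{53889} - \frac{\sqrt{206}}{53889}$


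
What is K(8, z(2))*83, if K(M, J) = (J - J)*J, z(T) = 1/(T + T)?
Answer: 0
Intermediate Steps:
z(T) = 1/(2*T)
K(M, J) = 0 (K(M, J) = 0*J = 0)
K(8, z(2))*83 = 0*83 = 0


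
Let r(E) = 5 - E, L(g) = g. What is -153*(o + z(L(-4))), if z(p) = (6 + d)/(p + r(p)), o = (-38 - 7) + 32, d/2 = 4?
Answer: 7803/5 ≈ 1560.6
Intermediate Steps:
d = 8 (d = 2*4 = 8)
o = -13 (o = -45 + 32 = -13)
z(p) = 14/5 (z(p) = (6 + 8)/(p + (5 - p)) = 14/5)
-153*(o + z(L(-4))) = -153*(-13 + 14/5) = -153*(-51/5) = 7803/5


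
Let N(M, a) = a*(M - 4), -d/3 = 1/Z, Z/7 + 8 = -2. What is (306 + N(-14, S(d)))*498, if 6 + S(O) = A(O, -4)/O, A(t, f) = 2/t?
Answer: -9554628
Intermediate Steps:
Z = -70 (Z = -56 + 7*(-2) = -56 - 14 = -70)
d = 3/70 (d = -3/(-70) = -3*(-1/70) = 3/70 ≈ 0.042857)
S(O) = -6 + 2/O² (S(O) = -6 + (2/O)/O = -6 + 2/O²)
N(M, a) = a*(-4 + M)
(306 + N(-14, S(d)))*498 = (306 + (-6 + 2/(3/70)²)*(-4 - 14))*498 = (306 + (-6 + 2*(4900/9))*(-18))*498 = (306 + (-6 + 9800/9)*(-18))*498 = (306 + (9746/9)*(-18))*498 = (306 - 19492)*498 = -19186*498 = -9554628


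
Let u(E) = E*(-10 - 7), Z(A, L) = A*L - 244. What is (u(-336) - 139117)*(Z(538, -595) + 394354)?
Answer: -9871970000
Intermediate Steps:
Z(A, L) = -244 + A*L
u(E) = -17*E (u(E) = E*(-17) = -17*E)
(u(-336) - 139117)*(Z(538, -595) + 394354) = (-17*(-336) - 139117)*((-244 + 538*(-595)) + 394354) = (5712 - 139117)*((-244 - 320110) + 394354) = -133405*(-320354 + 394354) = -133405*74000 = -9871970000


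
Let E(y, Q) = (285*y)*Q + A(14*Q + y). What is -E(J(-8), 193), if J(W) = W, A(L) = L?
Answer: 437346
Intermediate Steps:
E(y, Q) = y + 14*Q + 285*Q*y (E(y, Q) = (285*y)*Q + (14*Q + y) = 285*Q*y + (y + 14*Q) = y + 14*Q + 285*Q*y)
-E(J(-8), 193) = -(-8 + 14*193 + 285*193*(-8)) = -(-8 + 2702 - 440040) = -1*(-437346) = 437346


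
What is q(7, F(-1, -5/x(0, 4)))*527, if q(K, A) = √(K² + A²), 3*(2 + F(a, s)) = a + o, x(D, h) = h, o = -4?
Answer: 527*√562/3 ≈ 4164.4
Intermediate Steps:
F(a, s) = -10/3 + a/3 (F(a, s) = -2 + (a - 4)/3 = -2 + (-4 + a)/3 = -2 + (-4/3 + a/3) = -10/3 + a/3)
q(K, A) = √(A² + K²)
q(7, F(-1, -5/x(0, 4)))*527 = √((-10/3 + (⅓)*(-1))² + 7²)*527 = √((-10/3 - ⅓)² + 49)*527 = √((-11/3)² + 49)*527 = √(121/9 + 49)*527 = √(562/9)*527 = (√562/3)*527 = 527*√562/3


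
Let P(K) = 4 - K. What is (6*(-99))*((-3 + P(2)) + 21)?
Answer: -11880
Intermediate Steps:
(6*(-99))*((-3 + P(2)) + 21) = (6*(-99))*((-3 + (4 - 1*2)) + 21) = -594*((-3 + (4 - 2)) + 21) = -594*((-3 + 2) + 21) = -594*(-1 + 21) = -594*20 = -11880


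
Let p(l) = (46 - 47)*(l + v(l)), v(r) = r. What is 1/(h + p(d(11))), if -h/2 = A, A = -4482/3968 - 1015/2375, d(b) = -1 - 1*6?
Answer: 471200/8064027 ≈ 0.058432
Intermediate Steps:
d(b) = -7 (d(b) = -1 - 6 = -7)
p(l) = -2*l (p(l) = (46 - 47)*(l + l) = -2*l)
A = -1467227/942400 (A = -4482*1/3968 - 1015*1/2375 = -2241/1984 - 203/475 = -1467227/942400 ≈ -1.5569)
h = 1467227/471200 (h = -2*(-1467227/942400) = 1467227/471200 ≈ 3.1138)
1/(h + p(d(11))) = 1/(1467227/471200 - 2*(-7)) = 1/(1467227/471200 + 14) = 1/(8064027/471200) = 471200/8064027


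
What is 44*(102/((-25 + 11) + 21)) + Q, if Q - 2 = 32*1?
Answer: 4726/7 ≈ 675.14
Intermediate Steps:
Q = 34 (Q = 2 + 32*1 = 2 + 32 = 34)
44*(102/((-25 + 11) + 21)) + Q = 44*(102/((-25 + 11) + 21)) + 34 = 44*(102/(-14 + 21)) + 34 = 44*(102/7) + 34 = 4488/7 + 34 = 4726/7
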